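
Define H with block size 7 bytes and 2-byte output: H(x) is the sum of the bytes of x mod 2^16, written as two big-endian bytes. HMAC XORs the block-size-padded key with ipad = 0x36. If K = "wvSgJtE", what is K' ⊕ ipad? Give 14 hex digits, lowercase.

414065517c4273

Key "wvSgJtE" = 77 76 53 67 4a 74 45 is exactly B = 7 bytes: K' = 77 76 53 67 4a 74 45.
XOR each byte with 0x36: 77⊕36=41, 76⊕36=40, 53⊕36=65, 67⊕36=51, 4a⊕36=7c, 74⊕36=42, 45⊕36=73.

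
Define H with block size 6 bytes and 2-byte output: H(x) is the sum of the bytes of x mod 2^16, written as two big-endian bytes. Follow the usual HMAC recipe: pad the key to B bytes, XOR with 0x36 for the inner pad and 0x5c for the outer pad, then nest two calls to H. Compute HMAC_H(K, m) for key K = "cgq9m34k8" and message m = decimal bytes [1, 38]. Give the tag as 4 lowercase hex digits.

Key "cgq9m34k8" = 63 67 71 39 6d 33 34 6b 38 is 9 bytes > B = 6, so hash it first: H(key) = 02 eb, then zero-pad to 6 bytes: K' = 02 eb 00 00 00 00.
K' ⊕ ipad = 34 dd 36 36 36 36.  K' ⊕ opad = 5e b7 5c 5c 5c 5c.
Inner input = (K'⊕ipad) ∥ m = 34 dd 36 36 36 36 ∥ 01 26.
Inner hash: sum = 52+221+54+54+54+54+1+38 = 528 → 02 10.
Outer input = (K'⊕opad) ∥ inner = 5e b7 5c 5c 5c 5c ∥ 02 10.
Outer hash (tag): sum = 94+183+92+92+92+92+2+16 = 663 → 02 97.

0297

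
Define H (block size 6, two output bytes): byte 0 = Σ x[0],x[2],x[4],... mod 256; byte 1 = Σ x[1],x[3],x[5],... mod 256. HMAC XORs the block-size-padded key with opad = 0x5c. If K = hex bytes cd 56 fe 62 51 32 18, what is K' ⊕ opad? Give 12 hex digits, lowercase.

68b65c5c5c5c

Key hex bytes cd 56 fe 62 51 32 18 is 7 bytes > B = 6, so hash it first: H(key) = 34 ea, then zero-pad to 6 bytes: K' = 34 ea 00 00 00 00.
XOR each byte with 0x5c: 34⊕5c=68, ea⊕5c=b6, 00⊕5c=5c, 00⊕5c=5c, 00⊕5c=5c, 00⊕5c=5c.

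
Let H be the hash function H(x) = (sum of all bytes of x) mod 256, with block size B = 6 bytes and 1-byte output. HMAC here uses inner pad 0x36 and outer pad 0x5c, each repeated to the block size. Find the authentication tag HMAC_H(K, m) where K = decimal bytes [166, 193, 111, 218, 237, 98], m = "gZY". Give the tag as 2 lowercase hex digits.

54

Key decimal bytes [166, 193, 111, 218, 237, 98] = a6 c1 6f da ed 62 is exactly B = 6 bytes: K' = a6 c1 6f da ed 62.
K' ⊕ ipad = 90 f7 59 ec db 54.  K' ⊕ opad = fa 9d 33 86 b1 3e.
Inner input = (K'⊕ipad) ∥ m = 90 f7 59 ec db 54 ∥ 67 5a 59.
Inner hash: sum = 144+247+89+236+219+84+103+90+89 = 1301; mod 256 = 21 → 15.
Outer input = (K'⊕opad) ∥ inner = fa 9d 33 86 b1 3e ∥ 15.
Outer hash (tag): sum = 250+157+51+134+177+62+21 = 852; mod 256 = 84 → 54.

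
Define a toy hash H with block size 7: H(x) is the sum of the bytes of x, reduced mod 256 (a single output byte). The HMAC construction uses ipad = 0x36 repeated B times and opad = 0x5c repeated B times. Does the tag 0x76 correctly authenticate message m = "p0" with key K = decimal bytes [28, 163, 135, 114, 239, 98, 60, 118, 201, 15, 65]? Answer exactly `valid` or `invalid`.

Key decimal bytes [28, 163, 135, 114, 239, 98, 60, 118, 201, 15, 65] = 1c a3 87 72 ef 62 3c 76 c9 0f 41 is 11 bytes > B = 7, so hash it first: H(key) = d4, then zero-pad to 7 bytes: K' = d4 00 00 00 00 00 00.
K' ⊕ ipad = e2 36 36 36 36 36 36; K' ⊕ opad = 88 5c 5c 5c 5c 5c 5c.
Inner hash: sum = 226+54+54+54+54+54+54+112+48 = 710; mod 256 = 198 → c6.
Outer hash (recomputed tag): sum = 136+92+92+92+92+92+92+198 = 886; mod 256 = 118 → 76.
Recomputed tag = 76; claimed = 76 → match.

valid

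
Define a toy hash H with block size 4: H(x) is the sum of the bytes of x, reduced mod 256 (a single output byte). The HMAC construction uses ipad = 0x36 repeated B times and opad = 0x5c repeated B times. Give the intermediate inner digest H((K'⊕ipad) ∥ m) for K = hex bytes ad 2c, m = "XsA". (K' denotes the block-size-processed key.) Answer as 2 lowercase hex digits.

Key hex bytes ad 2c is 2 bytes ≤ B = 4; zero-pad to 4 bytes: K' = ad 2c 00 00.
K' ⊕ ipad = 9b 1a 36 36.
Inner input = 9b 1a 36 36 ∥ 58 73 41.
Inner hash: sum = 155+26+54+54+88+115+65 = 557; mod 256 = 45 → 2d.

2d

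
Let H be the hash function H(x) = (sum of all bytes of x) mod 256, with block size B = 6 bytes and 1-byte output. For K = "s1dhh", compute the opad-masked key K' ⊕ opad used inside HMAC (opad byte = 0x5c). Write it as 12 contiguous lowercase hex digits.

Key "s1dhh" = 73 31 64 68 68 is 5 bytes ≤ B = 6; zero-pad to 6 bytes: K' = 73 31 64 68 68 00.
XOR each byte with 0x5c: 73⊕5c=2f, 31⊕5c=6d, 64⊕5c=38, 68⊕5c=34, 68⊕5c=34, 00⊕5c=5c.

2f6d3834345c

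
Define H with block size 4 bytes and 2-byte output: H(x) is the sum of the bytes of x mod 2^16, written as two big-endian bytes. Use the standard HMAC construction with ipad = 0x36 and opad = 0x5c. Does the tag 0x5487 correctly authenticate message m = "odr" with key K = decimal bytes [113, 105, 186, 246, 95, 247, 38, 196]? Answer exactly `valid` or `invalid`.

invalid

Key decimal bytes [113, 105, 186, 246, 95, 247, 38, 196] = 71 69 ba f6 5f f7 26 c4 is 8 bytes > B = 4, so hash it first: H(key) = 04 ca, then zero-pad to 4 bytes: K' = 04 ca 00 00.
K' ⊕ ipad = 32 fc 36 36; K' ⊕ opad = 58 96 5c 5c.
Inner hash: sum = 50+252+54+54+111+100+114 = 735 → 02 df.
Outer hash (recomputed tag): sum = 88+150+92+92+2+223 = 647 → 02 87.
Recomputed tag = 0287; claimed = 5487 → mismatch.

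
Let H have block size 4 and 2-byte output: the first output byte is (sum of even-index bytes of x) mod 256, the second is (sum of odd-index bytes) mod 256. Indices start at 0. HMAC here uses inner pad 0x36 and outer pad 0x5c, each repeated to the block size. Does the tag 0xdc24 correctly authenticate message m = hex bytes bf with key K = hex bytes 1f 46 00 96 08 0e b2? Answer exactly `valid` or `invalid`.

invalid

Key hex bytes 1f 46 00 96 08 0e b2 is 7 bytes > B = 4, so hash it first: H(key) = d9 ea, then zero-pad to 4 bytes: K' = d9 ea 00 00.
K' ⊕ ipad = ef dc 36 36; K' ⊕ opad = 85 b6 5c 5c.
Inner hash: even-index sum = 484 mod 256 = 228; odd-index sum = 274 mod 256 = 18 → e4 12.
Outer hash (recomputed tag): even-index sum = 453 mod 256 = 197; odd-index sum = 292 mod 256 = 36 → c5 24.
Recomputed tag = c524; claimed = dc24 → mismatch.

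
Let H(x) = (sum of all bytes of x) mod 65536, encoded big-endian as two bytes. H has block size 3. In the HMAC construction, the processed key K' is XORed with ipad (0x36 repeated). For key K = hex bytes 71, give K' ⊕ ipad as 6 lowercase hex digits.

Key hex bytes 71 is 1 byte ≤ B = 3; zero-pad to 3 bytes: K' = 71 00 00.
XOR each byte with 0x36: 71⊕36=47, 00⊕36=36, 00⊕36=36.

473636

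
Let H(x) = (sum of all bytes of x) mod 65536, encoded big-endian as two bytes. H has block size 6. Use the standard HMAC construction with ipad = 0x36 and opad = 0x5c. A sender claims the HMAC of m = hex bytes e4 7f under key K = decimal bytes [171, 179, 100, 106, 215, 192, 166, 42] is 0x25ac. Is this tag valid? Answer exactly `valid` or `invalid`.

invalid

Key decimal bytes [171, 179, 100, 106, 215, 192, 166, 42] = ab b3 64 6a d7 c0 a6 2a is 8 bytes > B = 6, so hash it first: H(key) = 04 93, then zero-pad to 6 bytes: K' = 04 93 00 00 00 00.
K' ⊕ ipad = 32 a5 36 36 36 36; K' ⊕ opad = 58 cf 5c 5c 5c 5c.
Inner hash: sum = 50+165+54+54+54+54+228+127 = 786 → 03 12.
Outer hash (recomputed tag): sum = 88+207+92+92+92+92+3+18 = 684 → 02 ac.
Recomputed tag = 02ac; claimed = 25ac → mismatch.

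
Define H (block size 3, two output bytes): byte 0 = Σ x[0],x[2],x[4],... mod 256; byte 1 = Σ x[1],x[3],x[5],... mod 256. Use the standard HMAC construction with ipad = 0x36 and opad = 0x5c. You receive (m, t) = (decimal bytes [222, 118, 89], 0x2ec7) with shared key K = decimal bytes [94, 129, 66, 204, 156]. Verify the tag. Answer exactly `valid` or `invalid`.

Key decimal bytes [94, 129, 66, 204, 156] = 5e 81 42 cc 9c is 5 bytes > B = 3, so hash it first: H(key) = 3c 4d, then zero-pad to 3 bytes: K' = 3c 4d 00.
K' ⊕ ipad = 0a 7b 36; K' ⊕ opad = 60 11 5c.
Inner hash: even-index sum = 182 mod 256 = 182; odd-index sum = 434 mod 256 = 178 → b6 b2.
Outer hash (recomputed tag): even-index sum = 366 mod 256 = 110; odd-index sum = 199 mod 256 = 199 → 6e c7.
Recomputed tag = 6ec7; claimed = 2ec7 → mismatch.

invalid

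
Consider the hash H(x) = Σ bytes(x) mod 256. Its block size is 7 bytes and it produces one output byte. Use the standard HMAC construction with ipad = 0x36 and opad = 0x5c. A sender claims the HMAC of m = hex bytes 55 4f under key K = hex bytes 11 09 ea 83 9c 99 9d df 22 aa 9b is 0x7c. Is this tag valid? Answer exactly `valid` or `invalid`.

valid

Key hex bytes 11 09 ea 83 9c 99 9d df 22 aa 9b is 11 bytes > B = 7, so hash it first: H(key) = 9f, then zero-pad to 7 bytes: K' = 9f 00 00 00 00 00 00.
K' ⊕ ipad = a9 36 36 36 36 36 36; K' ⊕ opad = c3 5c 5c 5c 5c 5c 5c.
Inner hash: sum = 169+54+54+54+54+54+54+85+79 = 657; mod 256 = 145 → 91.
Outer hash (recomputed tag): sum = 195+92+92+92+92+92+92+145 = 892; mod 256 = 124 → 7c.
Recomputed tag = 7c; claimed = 7c → match.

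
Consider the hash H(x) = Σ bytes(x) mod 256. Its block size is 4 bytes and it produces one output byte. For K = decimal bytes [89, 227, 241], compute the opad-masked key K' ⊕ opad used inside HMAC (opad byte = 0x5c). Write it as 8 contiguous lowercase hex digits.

Key decimal bytes [89, 227, 241] = 59 e3 f1 is 3 bytes ≤ B = 4; zero-pad to 4 bytes: K' = 59 e3 f1 00.
XOR each byte with 0x5c: 59⊕5c=05, e3⊕5c=bf, f1⊕5c=ad, 00⊕5c=5c.

05bfad5c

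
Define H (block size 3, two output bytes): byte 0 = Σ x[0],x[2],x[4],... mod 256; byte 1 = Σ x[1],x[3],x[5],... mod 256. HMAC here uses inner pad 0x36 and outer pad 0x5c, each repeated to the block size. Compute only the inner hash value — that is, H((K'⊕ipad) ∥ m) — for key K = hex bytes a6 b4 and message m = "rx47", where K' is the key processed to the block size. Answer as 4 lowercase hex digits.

Key hex bytes a6 b4 is 2 bytes ≤ B = 3; zero-pad to 3 bytes: K' = a6 b4 00.
K' ⊕ ipad = 90 82 36.
Inner input = 90 82 36 ∥ 72 78 34 37.
Inner hash: even-index sum = 373 mod 256 = 117; odd-index sum = 296 mod 256 = 40 → 75 28.

7528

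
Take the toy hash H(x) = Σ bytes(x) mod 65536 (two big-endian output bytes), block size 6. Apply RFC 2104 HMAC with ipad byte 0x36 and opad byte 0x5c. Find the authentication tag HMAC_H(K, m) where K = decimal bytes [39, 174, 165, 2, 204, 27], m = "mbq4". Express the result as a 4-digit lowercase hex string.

03aa

Key decimal bytes [39, 174, 165, 2, 204, 27] = 27 ae a5 02 cc 1b is exactly B = 6 bytes: K' = 27 ae a5 02 cc 1b.
K' ⊕ ipad = 11 98 93 34 fa 2d.  K' ⊕ opad = 7b f2 f9 5e 90 47.
Inner input = (K'⊕ipad) ∥ m = 11 98 93 34 fa 2d ∥ 6d 62 71 34.
Inner hash: sum = 17+152+147+52+250+45+109+98+113+52 = 1035 → 04 0b.
Outer input = (K'⊕opad) ∥ inner = 7b f2 f9 5e 90 47 ∥ 04 0b.
Outer hash (tag): sum = 123+242+249+94+144+71+4+11 = 938 → 03 aa.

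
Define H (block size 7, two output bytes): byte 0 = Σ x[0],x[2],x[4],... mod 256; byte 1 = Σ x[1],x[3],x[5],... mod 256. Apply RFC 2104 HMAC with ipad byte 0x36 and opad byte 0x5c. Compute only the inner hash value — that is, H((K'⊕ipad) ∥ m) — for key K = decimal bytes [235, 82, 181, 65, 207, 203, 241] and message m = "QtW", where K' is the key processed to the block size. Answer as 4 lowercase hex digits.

Key decimal bytes [235, 82, 181, 65, 207, 203, 241] = eb 52 b5 41 cf cb f1 is exactly B = 7 bytes: K' = eb 52 b5 41 cf cb f1.
K' ⊕ ipad = dd 64 83 77 f9 fd c7.
Inner input = dd 64 83 77 f9 fd c7 ∥ 51 74 57.
Inner hash: even-index sum = 916 mod 256 = 148; odd-index sum = 640 mod 256 = 128 → 94 80.

9480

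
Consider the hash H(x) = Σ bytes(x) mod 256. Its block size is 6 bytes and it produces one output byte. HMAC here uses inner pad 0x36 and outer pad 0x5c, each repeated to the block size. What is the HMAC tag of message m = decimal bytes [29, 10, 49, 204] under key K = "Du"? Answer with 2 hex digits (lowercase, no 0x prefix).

62

Key "Du" = 44 75 is 2 bytes ≤ B = 6; zero-pad to 6 bytes: K' = 44 75 00 00 00 00.
K' ⊕ ipad = 72 43 36 36 36 36.  K' ⊕ opad = 18 29 5c 5c 5c 5c.
Inner input = (K'⊕ipad) ∥ m = 72 43 36 36 36 36 ∥ 1d 0a 31 cc.
Inner hash: sum = 114+67+54+54+54+54+29+10+49+204 = 689; mod 256 = 177 → b1.
Outer input = (K'⊕opad) ∥ inner = 18 29 5c 5c 5c 5c ∥ b1.
Outer hash (tag): sum = 24+41+92+92+92+92+177 = 610; mod 256 = 98 → 62.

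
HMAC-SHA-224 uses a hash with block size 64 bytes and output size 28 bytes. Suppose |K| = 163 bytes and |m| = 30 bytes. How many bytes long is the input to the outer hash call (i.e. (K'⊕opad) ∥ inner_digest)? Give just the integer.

92

Key is 163 > 64 bytes, so it is hashed to 28 bytes then zero-padded to 64: |K'| = 64.
Outer input = (K'⊕opad) ∥ H(inner) → 64 + 28 = 92 bytes.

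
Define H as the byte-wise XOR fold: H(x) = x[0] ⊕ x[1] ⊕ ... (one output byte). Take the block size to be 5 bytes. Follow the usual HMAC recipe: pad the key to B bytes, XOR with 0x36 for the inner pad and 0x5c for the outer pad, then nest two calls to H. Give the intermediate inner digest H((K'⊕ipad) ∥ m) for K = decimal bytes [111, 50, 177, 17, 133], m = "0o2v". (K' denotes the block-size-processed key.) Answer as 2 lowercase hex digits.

55

Key decimal bytes [111, 50, 177, 17, 133] = 6f 32 b1 11 85 is exactly B = 5 bytes: K' = 6f 32 b1 11 85.
K' ⊕ ipad = 59 04 87 27 b3.
Inner input = 59 04 87 27 b3 ∥ 30 6f 32 76.
Inner hash: XOR 59⊕04⊕87⊕27⊕b3⊕30⊕6f⊕32⊕76 = 55.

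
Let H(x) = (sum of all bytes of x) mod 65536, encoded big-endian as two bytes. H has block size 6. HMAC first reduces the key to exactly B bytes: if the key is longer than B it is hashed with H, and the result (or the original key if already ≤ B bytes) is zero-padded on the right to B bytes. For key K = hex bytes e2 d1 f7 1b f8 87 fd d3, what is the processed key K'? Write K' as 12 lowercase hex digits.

|K| = 8 > B = 6, so first hash the key.
H(K): sum = 226+209+247+27+248+135+253+211 = 1556 → 06 14.
Zero-pad H(K) = 06 14 to 6 bytes: K' = 06 14 00 00 00 00.

061400000000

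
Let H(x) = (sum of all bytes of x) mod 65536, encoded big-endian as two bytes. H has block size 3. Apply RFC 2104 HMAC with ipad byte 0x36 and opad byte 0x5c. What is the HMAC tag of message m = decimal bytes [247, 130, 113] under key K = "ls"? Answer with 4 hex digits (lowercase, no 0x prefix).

017c

Key "ls" = 6c 73 is 2 bytes ≤ B = 3; zero-pad to 3 bytes: K' = 6c 73 00.
K' ⊕ ipad = 5a 45 36.  K' ⊕ opad = 30 2f 5c.
Inner input = (K'⊕ipad) ∥ m = 5a 45 36 ∥ f7 82 71.
Inner hash: sum = 90+69+54+247+130+113 = 703 → 02 bf.
Outer input = (K'⊕opad) ∥ inner = 30 2f 5c ∥ 02 bf.
Outer hash (tag): sum = 48+47+92+2+191 = 380 → 01 7c.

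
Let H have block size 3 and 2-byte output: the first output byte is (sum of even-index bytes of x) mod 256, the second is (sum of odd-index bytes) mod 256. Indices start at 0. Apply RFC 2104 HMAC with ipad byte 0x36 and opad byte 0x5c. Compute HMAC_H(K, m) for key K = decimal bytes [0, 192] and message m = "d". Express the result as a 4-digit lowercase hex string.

Key decimal bytes [0, 192] = 00 c0 is 2 bytes ≤ B = 3; zero-pad to 3 bytes: K' = 00 c0 00.
K' ⊕ ipad = 36 f6 36.  K' ⊕ opad = 5c 9c 5c.
Inner input = (K'⊕ipad) ∥ m = 36 f6 36 ∥ 64.
Inner hash: even-index sum = 108 mod 256 = 108; odd-index sum = 346 mod 256 = 90 → 6c 5a.
Outer input = (K'⊕opad) ∥ inner = 5c 9c 5c ∥ 6c 5a.
Outer hash (tag): even-index sum = 274 mod 256 = 18; odd-index sum = 264 mod 256 = 8 → 12 08.

1208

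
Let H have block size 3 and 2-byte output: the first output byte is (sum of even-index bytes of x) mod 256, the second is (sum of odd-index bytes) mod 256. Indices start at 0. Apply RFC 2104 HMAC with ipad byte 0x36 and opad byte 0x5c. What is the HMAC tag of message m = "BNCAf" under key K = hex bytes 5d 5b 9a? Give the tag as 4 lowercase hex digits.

Key hex bytes 5d 5b 9a is exactly B = 3 bytes: K' = 5d 5b 9a.
K' ⊕ ipad = 6b 6d ac.  K' ⊕ opad = 01 07 c6.
Inner input = (K'⊕ipad) ∥ m = 6b 6d ac ∥ 42 4e 43 41 66.
Inner hash: even-index sum = 422 mod 256 = 166; odd-index sum = 344 mod 256 = 88 → a6 58.
Outer input = (K'⊕opad) ∥ inner = 01 07 c6 ∥ a6 58.
Outer hash (tag): even-index sum = 287 mod 256 = 31; odd-index sum = 173 mod 256 = 173 → 1f ad.

1fad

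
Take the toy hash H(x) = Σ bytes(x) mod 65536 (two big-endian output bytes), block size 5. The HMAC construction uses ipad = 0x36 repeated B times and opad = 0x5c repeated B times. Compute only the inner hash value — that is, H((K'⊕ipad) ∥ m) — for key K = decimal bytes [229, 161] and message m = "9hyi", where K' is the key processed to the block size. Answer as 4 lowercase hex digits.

038f

Key decimal bytes [229, 161] = e5 a1 is 2 bytes ≤ B = 5; zero-pad to 5 bytes: K' = e5 a1 00 00 00.
K' ⊕ ipad = d3 97 36 36 36.
Inner input = d3 97 36 36 36 ∥ 39 68 79 69.
Inner hash: sum = 211+151+54+54+54+57+104+121+105 = 911 → 03 8f.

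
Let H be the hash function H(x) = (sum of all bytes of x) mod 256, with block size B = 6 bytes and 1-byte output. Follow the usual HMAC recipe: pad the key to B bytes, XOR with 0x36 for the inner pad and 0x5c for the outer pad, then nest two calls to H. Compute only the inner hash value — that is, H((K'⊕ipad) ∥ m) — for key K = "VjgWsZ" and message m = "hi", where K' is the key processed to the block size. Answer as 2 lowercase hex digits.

Key "VjgWsZ" = 56 6a 67 57 73 5a is exactly B = 6 bytes: K' = 56 6a 67 57 73 5a.
K' ⊕ ipad = 60 5c 51 61 45 6c.
Inner input = 60 5c 51 61 45 6c ∥ 68 69.
Inner hash: sum = 96+92+81+97+69+108+104+105 = 752; mod 256 = 240 → f0.

f0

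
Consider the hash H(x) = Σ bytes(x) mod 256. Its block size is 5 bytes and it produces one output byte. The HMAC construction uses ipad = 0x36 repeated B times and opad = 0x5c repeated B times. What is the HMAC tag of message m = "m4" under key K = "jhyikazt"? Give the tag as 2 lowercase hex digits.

Key "jhyikazt" = 6a 68 79 69 6b 61 7a 74 is 8 bytes > B = 5, so hash it first: H(key) = 6e, then zero-pad to 5 bytes: K' = 6e 00 00 00 00.
K' ⊕ ipad = 58 36 36 36 36.  K' ⊕ opad = 32 5c 5c 5c 5c.
Inner input = (K'⊕ipad) ∥ m = 58 36 36 36 36 ∥ 6d 34.
Inner hash: sum = 88+54+54+54+54+109+52 = 465; mod 256 = 209 → d1.
Outer input = (K'⊕opad) ∥ inner = 32 5c 5c 5c 5c ∥ d1.
Outer hash (tag): sum = 50+92+92+92+92+209 = 627; mod 256 = 115 → 73.

73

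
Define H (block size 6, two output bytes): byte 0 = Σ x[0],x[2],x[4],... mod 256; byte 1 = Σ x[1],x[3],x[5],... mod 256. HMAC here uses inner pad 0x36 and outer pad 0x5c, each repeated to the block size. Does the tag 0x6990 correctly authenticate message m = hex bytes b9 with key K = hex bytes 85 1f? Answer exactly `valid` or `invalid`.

Key hex bytes 85 1f is 2 bytes ≤ B = 6; zero-pad to 6 bytes: K' = 85 1f 00 00 00 00.
K' ⊕ ipad = b3 29 36 36 36 36; K' ⊕ opad = d9 43 5c 5c 5c 5c.
Inner hash: even-index sum = 472 mod 256 = 216; odd-index sum = 149 mod 256 = 149 → d8 95.
Outer hash (recomputed tag): even-index sum = 617 mod 256 = 105; odd-index sum = 400 mod 256 = 144 → 69 90.
Recomputed tag = 6990; claimed = 6990 → match.

valid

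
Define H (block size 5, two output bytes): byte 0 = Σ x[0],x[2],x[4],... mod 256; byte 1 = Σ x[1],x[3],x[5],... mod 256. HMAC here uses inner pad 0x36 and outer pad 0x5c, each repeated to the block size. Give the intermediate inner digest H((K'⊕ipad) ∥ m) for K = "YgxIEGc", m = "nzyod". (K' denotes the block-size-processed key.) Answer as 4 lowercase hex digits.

Key "YgxIEGc" = 59 67 78 49 45 47 63 is 7 bytes > B = 5, so hash it first: H(key) = 79 f7, then zero-pad to 5 bytes: K' = 79 f7 00 00 00.
K' ⊕ ipad = 4f c1 36 36 36.
Inner input = 4f c1 36 36 36 ∥ 6e 7a 79 6f 64.
Inner hash: even-index sum = 420 mod 256 = 164; odd-index sum = 578 mod 256 = 66 → a4 42.

a442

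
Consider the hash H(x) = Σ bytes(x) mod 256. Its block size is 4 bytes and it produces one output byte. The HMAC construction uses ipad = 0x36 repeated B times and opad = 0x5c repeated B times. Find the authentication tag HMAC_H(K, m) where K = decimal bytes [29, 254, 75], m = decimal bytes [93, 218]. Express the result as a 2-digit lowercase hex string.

33

Key decimal bytes [29, 254, 75] = 1d fe 4b is 3 bytes ≤ B = 4; zero-pad to 4 bytes: K' = 1d fe 4b 00.
K' ⊕ ipad = 2b c8 7d 36.  K' ⊕ opad = 41 a2 17 5c.
Inner input = (K'⊕ipad) ∥ m = 2b c8 7d 36 ∥ 5d da.
Inner hash: sum = 43+200+125+54+93+218 = 733; mod 256 = 221 → dd.
Outer input = (K'⊕opad) ∥ inner = 41 a2 17 5c ∥ dd.
Outer hash (tag): sum = 65+162+23+92+221 = 563; mod 256 = 51 → 33.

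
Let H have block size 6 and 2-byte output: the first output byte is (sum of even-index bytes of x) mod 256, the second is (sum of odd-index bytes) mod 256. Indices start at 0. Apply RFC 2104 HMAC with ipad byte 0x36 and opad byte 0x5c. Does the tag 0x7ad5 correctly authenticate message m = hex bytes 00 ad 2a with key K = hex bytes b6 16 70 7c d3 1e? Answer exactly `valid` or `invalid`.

invalid

Key hex bytes b6 16 70 7c d3 1e is exactly B = 6 bytes: K' = b6 16 70 7c d3 1e.
K' ⊕ ipad = 80 20 46 4a e5 28; K' ⊕ opad = ea 4a 2c 20 8f 42.
Inner hash: even-index sum = 469 mod 256 = 213; odd-index sum = 319 mod 256 = 63 → d5 3f.
Outer hash (recomputed tag): even-index sum = 634 mod 256 = 122; odd-index sum = 235 mod 256 = 235 → 7a eb.
Recomputed tag = 7aeb; claimed = 7ad5 → mismatch.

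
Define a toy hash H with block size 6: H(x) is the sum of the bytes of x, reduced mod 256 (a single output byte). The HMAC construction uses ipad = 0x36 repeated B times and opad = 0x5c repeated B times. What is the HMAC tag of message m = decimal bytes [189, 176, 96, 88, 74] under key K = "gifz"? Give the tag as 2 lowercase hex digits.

Key "gifz" = 67 69 66 7a is 4 bytes ≤ B = 6; zero-pad to 6 bytes: K' = 67 69 66 7a 00 00.
K' ⊕ ipad = 51 5f 50 4c 36 36.  K' ⊕ opad = 3b 35 3a 26 5c 5c.
Inner input = (K'⊕ipad) ∥ m = 51 5f 50 4c 36 36 ∥ bd b0 60 58 4a.
Inner hash: sum = 81+95+80+76+54+54+189+176+96+88+74 = 1063; mod 256 = 39 → 27.
Outer input = (K'⊕opad) ∥ inner = 3b 35 3a 26 5c 5c ∥ 27.
Outer hash (tag): sum = 59+53+58+38+92+92+39 = 431; mod 256 = 175 → af.

af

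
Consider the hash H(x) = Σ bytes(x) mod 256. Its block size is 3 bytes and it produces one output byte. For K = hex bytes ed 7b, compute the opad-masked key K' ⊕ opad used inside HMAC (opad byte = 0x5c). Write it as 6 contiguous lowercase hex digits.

b1275c

Key hex bytes ed 7b is 2 bytes ≤ B = 3; zero-pad to 3 bytes: K' = ed 7b 00.
XOR each byte with 0x5c: ed⊕5c=b1, 7b⊕5c=27, 00⊕5c=5c.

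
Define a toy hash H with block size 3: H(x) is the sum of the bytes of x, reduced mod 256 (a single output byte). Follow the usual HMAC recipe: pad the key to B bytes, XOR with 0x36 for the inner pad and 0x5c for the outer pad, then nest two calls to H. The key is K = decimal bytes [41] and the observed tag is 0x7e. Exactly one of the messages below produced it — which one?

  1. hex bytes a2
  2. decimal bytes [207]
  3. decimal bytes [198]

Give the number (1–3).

3

Key decimal bytes [41] = 29 is 1 byte ≤ B = 3; zero-pad to 3 bytes: K' = 29 00 00.
K' ⊕ ipad = 1f 36 36; K' ⊕ opad = 75 5c 5c.
m1: inner = H(1f 36 36 a2) = 2d; tag = H(75 5c 5c 2d) = 5a
m2: inner = H(1f 36 36 cf) = 5a; tag = H(75 5c 5c 5a) = 87
m3: inner = H(1f 36 36 c6) = 51; tag = H(75 5c 5c 51) = 7e ← matches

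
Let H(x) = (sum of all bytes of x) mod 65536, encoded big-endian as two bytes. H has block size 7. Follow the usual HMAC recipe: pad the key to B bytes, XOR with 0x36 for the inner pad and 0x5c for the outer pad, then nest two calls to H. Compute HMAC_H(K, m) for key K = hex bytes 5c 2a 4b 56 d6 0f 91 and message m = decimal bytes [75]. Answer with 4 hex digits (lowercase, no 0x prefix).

02b2

Key hex bytes 5c 2a 4b 56 d6 0f 91 is exactly B = 7 bytes: K' = 5c 2a 4b 56 d6 0f 91.
K' ⊕ ipad = 6a 1c 7d 60 e0 39 a7.  K' ⊕ opad = 00 76 17 0a 8a 53 cd.
Inner input = (K'⊕ipad) ∥ m = 6a 1c 7d 60 e0 39 a7 ∥ 4b.
Inner hash: sum = 106+28+125+96+224+57+167+75 = 878 → 03 6e.
Outer input = (K'⊕opad) ∥ inner = 00 76 17 0a 8a 53 cd ∥ 03 6e.
Outer hash (tag): sum = 0+118+23+10+138+83+205+3+110 = 690 → 02 b2.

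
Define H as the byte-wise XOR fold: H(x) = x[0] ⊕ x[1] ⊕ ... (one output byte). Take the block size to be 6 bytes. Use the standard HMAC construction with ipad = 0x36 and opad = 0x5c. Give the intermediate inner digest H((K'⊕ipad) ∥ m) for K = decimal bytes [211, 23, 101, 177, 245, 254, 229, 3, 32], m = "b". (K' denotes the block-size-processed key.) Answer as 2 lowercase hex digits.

bf

Key decimal bytes [211, 23, 101, 177, 245, 254, 229, 3, 32] = d3 17 65 b1 f5 fe e5 03 20 is 9 bytes > B = 6, so hash it first: H(key) = dd, then zero-pad to 6 bytes: K' = dd 00 00 00 00 00.
K' ⊕ ipad = eb 36 36 36 36 36.
Inner input = eb 36 36 36 36 36 ∥ 62.
Inner hash: XOR eb⊕36⊕36⊕36⊕36⊕36⊕62 = bf.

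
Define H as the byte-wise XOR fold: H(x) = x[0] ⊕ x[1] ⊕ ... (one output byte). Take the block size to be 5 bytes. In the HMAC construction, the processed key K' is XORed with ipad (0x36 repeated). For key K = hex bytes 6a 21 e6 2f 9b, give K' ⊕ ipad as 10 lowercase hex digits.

5c17d019ad

Key hex bytes 6a 21 e6 2f 9b is exactly B = 5 bytes: K' = 6a 21 e6 2f 9b.
XOR each byte with 0x36: 6a⊕36=5c, 21⊕36=17, e6⊕36=d0, 2f⊕36=19, 9b⊕36=ad.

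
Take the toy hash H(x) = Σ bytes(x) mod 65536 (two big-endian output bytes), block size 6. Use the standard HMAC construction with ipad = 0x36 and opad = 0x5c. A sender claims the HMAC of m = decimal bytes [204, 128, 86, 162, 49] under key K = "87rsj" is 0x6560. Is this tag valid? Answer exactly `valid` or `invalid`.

invalid

Key "87rsj" = 38 37 72 73 6a is 5 bytes ≤ B = 6; zero-pad to 6 bytes: K' = 38 37 72 73 6a 00.
K' ⊕ ipad = 0e 01 44 45 5c 36; K' ⊕ opad = 64 6b 2e 2f 36 5c.
Inner hash: sum = 14+1+68+69+92+54+204+128+86+162+49 = 927 → 03 9f.
Outer hash (recomputed tag): sum = 100+107+46+47+54+92+3+159 = 608 → 02 60.
Recomputed tag = 0260; claimed = 6560 → mismatch.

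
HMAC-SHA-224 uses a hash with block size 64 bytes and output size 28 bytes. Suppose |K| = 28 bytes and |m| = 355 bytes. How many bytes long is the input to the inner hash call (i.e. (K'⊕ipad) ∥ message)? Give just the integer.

419

Key is 28 ≤ 64 bytes, zero-padded: |K'| = 64.
Inner input = (K'⊕ipad) ∥ m → 64 + 355 = 419 bytes.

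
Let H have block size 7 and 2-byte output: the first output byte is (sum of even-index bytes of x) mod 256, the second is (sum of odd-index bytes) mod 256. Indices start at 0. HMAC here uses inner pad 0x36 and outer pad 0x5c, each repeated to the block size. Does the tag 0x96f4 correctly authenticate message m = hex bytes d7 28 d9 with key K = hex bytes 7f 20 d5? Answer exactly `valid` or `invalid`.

valid

Key hex bytes 7f 20 d5 is 3 bytes ≤ B = 7; zero-pad to 7 bytes: K' = 7f 20 d5 00 00 00 00.
K' ⊕ ipad = 49 16 e3 36 36 36 36; K' ⊕ opad = 23 7c 89 5c 5c 5c 5c.
Inner hash: even-index sum = 448 mod 256 = 192; odd-index sum = 562 mod 256 = 50 → c0 32.
Outer hash (recomputed tag): even-index sum = 406 mod 256 = 150; odd-index sum = 500 mod 256 = 244 → 96 f4.
Recomputed tag = 96f4; claimed = 96f4 → match.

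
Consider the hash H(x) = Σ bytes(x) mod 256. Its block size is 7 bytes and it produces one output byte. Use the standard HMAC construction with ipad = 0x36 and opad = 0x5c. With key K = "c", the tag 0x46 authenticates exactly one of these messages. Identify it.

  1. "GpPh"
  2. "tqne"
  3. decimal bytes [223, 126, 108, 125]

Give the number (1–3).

Key "c" = 63 is 1 byte ≤ B = 7; zero-pad to 7 bytes: K' = 63 00 00 00 00 00 00.
K' ⊕ ipad = 55 36 36 36 36 36 36; K' ⊕ opad = 3f 5c 5c 5c 5c 5c 5c.
m1: inner = H(55 36 36 36 36 36 36 47 70 50 68) = 08; tag = H(3f 5c 5c 5c 5c 5c 5c 08) = 6f
m2: inner = H(55 36 36 36 36 36 36 74 71 6e 65) = 51; tag = H(3f 5c 5c 5c 5c 5c 5c 51) = b8
m3: inner = H(55 36 36 36 36 36 36 df 7e 6c 7d) = df; tag = H(3f 5c 5c 5c 5c 5c 5c df) = 46 ← matches

3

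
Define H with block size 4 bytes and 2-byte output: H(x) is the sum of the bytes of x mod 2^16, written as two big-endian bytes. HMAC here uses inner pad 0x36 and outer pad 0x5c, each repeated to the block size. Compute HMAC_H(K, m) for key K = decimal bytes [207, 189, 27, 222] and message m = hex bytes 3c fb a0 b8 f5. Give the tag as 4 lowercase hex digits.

Key decimal bytes [207, 189, 27, 222] = cf bd 1b de is exactly B = 4 bytes: K' = cf bd 1b de.
K' ⊕ ipad = f9 8b 2d e8.  K' ⊕ opad = 93 e1 47 82.
Inner input = (K'⊕ipad) ∥ m = f9 8b 2d e8 ∥ 3c fb a0 b8 f5.
Inner hash: sum = 249+139+45+232+60+251+160+184+245 = 1565 → 06 1d.
Outer input = (K'⊕opad) ∥ inner = 93 e1 47 82 ∥ 06 1d.
Outer hash (tag): sum = 147+225+71+130+6+29 = 608 → 02 60.

0260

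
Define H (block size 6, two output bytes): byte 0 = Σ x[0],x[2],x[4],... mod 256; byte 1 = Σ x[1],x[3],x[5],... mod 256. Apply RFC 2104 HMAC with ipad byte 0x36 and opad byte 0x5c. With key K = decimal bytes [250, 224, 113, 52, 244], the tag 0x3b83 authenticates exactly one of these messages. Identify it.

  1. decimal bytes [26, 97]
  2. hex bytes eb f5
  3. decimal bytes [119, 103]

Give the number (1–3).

2

Key decimal bytes [250, 224, 113, 52, 244] = fa e0 71 34 f4 is 5 bytes ≤ B = 6; zero-pad to 6 bytes: K' = fa e0 71 34 f4 00.
K' ⊕ ipad = cc d6 47 02 c2 36; K' ⊕ opad = a6 bc 2d 68 a8 5c.
m1: inner = H(cc d6 47 02 c2 36 1a 61) = ef 6f; tag = H(a6 bc 2d 68 a8 5c ef 6f) = 6aef
m2: inner = H(cc d6 47 02 c2 36 eb f5) = c0 03; tag = H(a6 bc 2d 68 a8 5c c0 03) = 3b83 ← matches
m3: inner = H(cc d6 47 02 c2 36 77 67) = 4c 75; tag = H(a6 bc 2d 68 a8 5c 4c 75) = c7f5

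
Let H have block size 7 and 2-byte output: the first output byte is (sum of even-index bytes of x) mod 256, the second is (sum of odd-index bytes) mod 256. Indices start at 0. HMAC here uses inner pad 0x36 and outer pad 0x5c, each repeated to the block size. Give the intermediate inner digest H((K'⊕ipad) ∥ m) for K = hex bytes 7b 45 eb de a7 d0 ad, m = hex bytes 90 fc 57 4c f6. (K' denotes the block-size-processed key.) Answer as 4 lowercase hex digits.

9e1e

Key hex bytes 7b 45 eb de a7 d0 ad is exactly B = 7 bytes: K' = 7b 45 eb de a7 d0 ad.
K' ⊕ ipad = 4d 73 dd e8 91 e6 9b.
Inner input = 4d 73 dd e8 91 e6 9b ∥ 90 fc 57 4c f6.
Inner hash: even-index sum = 926 mod 256 = 158; odd-index sum = 1054 mod 256 = 30 → 9e 1e.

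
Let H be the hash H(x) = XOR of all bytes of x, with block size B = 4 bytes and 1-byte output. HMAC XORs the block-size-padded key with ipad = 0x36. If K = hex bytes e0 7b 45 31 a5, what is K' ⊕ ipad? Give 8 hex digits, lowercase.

Key hex bytes e0 7b 45 31 a5 is 5 bytes > B = 4, so hash it first: H(key) = 4a, then zero-pad to 4 bytes: K' = 4a 00 00 00.
XOR each byte with 0x36: 4a⊕36=7c, 00⊕36=36, 00⊕36=36, 00⊕36=36.

7c363636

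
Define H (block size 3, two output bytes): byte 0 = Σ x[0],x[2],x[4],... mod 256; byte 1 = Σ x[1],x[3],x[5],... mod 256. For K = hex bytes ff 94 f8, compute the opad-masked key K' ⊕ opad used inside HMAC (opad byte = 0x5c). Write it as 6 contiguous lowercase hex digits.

a3c8a4

Key hex bytes ff 94 f8 is exactly B = 3 bytes: K' = ff 94 f8.
XOR each byte with 0x5c: ff⊕5c=a3, 94⊕5c=c8, f8⊕5c=a4.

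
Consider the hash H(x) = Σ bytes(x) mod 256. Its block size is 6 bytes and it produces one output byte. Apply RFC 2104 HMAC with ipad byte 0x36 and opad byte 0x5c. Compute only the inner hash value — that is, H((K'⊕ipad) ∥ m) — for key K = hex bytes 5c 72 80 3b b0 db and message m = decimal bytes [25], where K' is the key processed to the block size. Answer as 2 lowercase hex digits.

Key hex bytes 5c 72 80 3b b0 db is exactly B = 6 bytes: K' = 5c 72 80 3b b0 db.
K' ⊕ ipad = 6a 44 b6 0d 86 ed.
Inner input = 6a 44 b6 0d 86 ed ∥ 19.
Inner hash: sum = 106+68+182+13+134+237+25 = 765; mod 256 = 253 → fd.

fd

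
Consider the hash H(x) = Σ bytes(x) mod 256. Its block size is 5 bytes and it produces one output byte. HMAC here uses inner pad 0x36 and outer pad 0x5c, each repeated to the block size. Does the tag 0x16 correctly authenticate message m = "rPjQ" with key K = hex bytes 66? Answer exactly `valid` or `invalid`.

Key hex bytes 66 is 1 byte ≤ B = 5; zero-pad to 5 bytes: K' = 66 00 00 00 00.
K' ⊕ ipad = 50 36 36 36 36; K' ⊕ opad = 3a 5c 5c 5c 5c.
Inner hash: sum = 80+54+54+54+54+114+80+106+81 = 677; mod 256 = 165 → a5.
Outer hash (recomputed tag): sum = 58+92+92+92+92+165 = 591; mod 256 = 79 → 4f.
Recomputed tag = 4f; claimed = 16 → mismatch.

invalid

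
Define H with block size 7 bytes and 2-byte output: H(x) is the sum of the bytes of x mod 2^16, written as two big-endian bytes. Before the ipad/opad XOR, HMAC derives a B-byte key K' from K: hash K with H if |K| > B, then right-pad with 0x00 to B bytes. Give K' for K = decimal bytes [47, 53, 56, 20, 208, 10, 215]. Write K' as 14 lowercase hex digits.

2f353814d00ad7

Key decimal bytes [47, 53, 56, 20, 208, 10, 215] = 2f 35 38 14 d0 0a d7 is exactly B = 7 bytes: K' = 2f 35 38 14 d0 0a d7.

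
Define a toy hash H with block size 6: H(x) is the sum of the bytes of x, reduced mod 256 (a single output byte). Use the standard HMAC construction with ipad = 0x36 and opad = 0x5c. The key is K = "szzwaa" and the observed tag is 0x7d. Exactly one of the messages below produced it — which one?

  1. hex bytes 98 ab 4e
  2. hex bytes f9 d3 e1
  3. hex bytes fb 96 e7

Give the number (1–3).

Key "szzwaa" = 73 7a 7a 77 61 61 is exactly B = 6 bytes: K' = 73 7a 7a 77 61 61.
K' ⊕ ipad = 45 4c 4c 41 57 57; K' ⊕ opad = 2f 26 26 2b 3d 3d.
m1: inner = H(45 4c 4c 41 57 57 98 ab 4e) = 5d; tag = H(2f 26 26 2b 3d 3d 5d) = 7d ← matches
m2: inner = H(45 4c 4c 41 57 57 f9 d3 e1) = 79; tag = H(2f 26 26 2b 3d 3d 79) = 99
m3: inner = H(45 4c 4c 41 57 57 fb 96 e7) = 44; tag = H(2f 26 26 2b 3d 3d 44) = 64

1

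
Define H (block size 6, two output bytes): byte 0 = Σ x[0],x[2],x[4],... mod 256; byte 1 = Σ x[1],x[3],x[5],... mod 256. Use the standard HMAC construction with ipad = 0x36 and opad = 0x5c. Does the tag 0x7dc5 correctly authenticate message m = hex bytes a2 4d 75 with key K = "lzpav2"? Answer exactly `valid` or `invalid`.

Key "lzpav2" = 6c 7a 70 61 76 32 is exactly B = 6 bytes: K' = 6c 7a 70 61 76 32.
K' ⊕ ipad = 5a 4c 46 57 40 04; K' ⊕ opad = 30 26 2c 3d 2a 6e.
Inner hash: even-index sum = 503 mod 256 = 247; odd-index sum = 244 mod 256 = 244 → f7 f4.
Outer hash (recomputed tag): even-index sum = 381 mod 256 = 125; odd-index sum = 453 mod 256 = 197 → 7d c5.
Recomputed tag = 7dc5; claimed = 7dc5 → match.

valid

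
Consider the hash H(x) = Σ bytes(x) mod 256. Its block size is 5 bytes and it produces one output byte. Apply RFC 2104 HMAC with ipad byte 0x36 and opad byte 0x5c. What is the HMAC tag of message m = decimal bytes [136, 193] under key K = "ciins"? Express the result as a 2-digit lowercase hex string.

03

Key "ciins" = 63 69 69 6e 73 is exactly B = 5 bytes: K' = 63 69 69 6e 73.
K' ⊕ ipad = 55 5f 5f 58 45.  K' ⊕ opad = 3f 35 35 32 2f.
Inner input = (K'⊕ipad) ∥ m = 55 5f 5f 58 45 ∥ 88 c1.
Inner hash: sum = 85+95+95+88+69+136+193 = 761; mod 256 = 249 → f9.
Outer input = (K'⊕opad) ∥ inner = 3f 35 35 32 2f ∥ f9.
Outer hash (tag): sum = 63+53+53+50+47+249 = 515; mod 256 = 3 → 03.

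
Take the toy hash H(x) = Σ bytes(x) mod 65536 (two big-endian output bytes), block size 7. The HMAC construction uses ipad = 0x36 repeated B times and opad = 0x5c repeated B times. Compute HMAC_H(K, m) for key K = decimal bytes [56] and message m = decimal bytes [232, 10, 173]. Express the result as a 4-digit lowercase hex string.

037f

Key decimal bytes [56] = 38 is 1 byte ≤ B = 7; zero-pad to 7 bytes: K' = 38 00 00 00 00 00 00.
K' ⊕ ipad = 0e 36 36 36 36 36 36.  K' ⊕ opad = 64 5c 5c 5c 5c 5c 5c.
Inner input = (K'⊕ipad) ∥ m = 0e 36 36 36 36 36 36 ∥ e8 0a ad.
Inner hash: sum = 14+54+54+54+54+54+54+232+10+173 = 753 → 02 f1.
Outer input = (K'⊕opad) ∥ inner = 64 5c 5c 5c 5c 5c 5c ∥ 02 f1.
Outer hash (tag): sum = 100+92+92+92+92+92+92+2+241 = 895 → 03 7f.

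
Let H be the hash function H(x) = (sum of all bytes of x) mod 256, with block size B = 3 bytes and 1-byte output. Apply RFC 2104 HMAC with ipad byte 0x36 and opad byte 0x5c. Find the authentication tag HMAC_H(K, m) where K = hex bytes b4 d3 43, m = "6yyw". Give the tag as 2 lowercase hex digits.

11

Key hex bytes b4 d3 43 is exactly B = 3 bytes: K' = b4 d3 43.
K' ⊕ ipad = 82 e5 75.  K' ⊕ opad = e8 8f 1f.
Inner input = (K'⊕ipad) ∥ m = 82 e5 75 ∥ 36 79 79 77.
Inner hash: sum = 130+229+117+54+121+121+119 = 891; mod 256 = 123 → 7b.
Outer input = (K'⊕opad) ∥ inner = e8 8f 1f ∥ 7b.
Outer hash (tag): sum = 232+143+31+123 = 529; mod 256 = 17 → 11.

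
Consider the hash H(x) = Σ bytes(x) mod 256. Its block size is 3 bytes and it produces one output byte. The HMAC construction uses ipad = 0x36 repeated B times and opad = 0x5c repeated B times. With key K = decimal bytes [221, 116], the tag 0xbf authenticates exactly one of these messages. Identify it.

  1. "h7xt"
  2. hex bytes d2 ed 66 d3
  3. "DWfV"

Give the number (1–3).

Key decimal bytes [221, 116] = dd 74 is 2 bytes ≤ B = 3; zero-pad to 3 bytes: K' = dd 74 00.
K' ⊕ ipad = eb 42 36; K' ⊕ opad = 81 28 5c.
m1: inner = H(eb 42 36 68 37 78 74) = ee; tag = H(81 28 5c ee) = f3
m2: inner = H(eb 42 36 d2 ed 66 d3) = 5b; tag = H(81 28 5c 5b) = 60
m3: inner = H(eb 42 36 44 57 66 56) = ba; tag = H(81 28 5c ba) = bf ← matches

3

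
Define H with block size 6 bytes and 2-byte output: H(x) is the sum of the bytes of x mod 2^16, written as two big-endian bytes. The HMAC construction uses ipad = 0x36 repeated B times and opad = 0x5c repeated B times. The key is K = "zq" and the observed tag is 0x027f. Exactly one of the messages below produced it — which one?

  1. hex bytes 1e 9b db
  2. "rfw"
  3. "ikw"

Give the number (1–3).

2

Key "zq" = 7a 71 is 2 bytes ≤ B = 6; zero-pad to 6 bytes: K' = 7a 71 00 00 00 00.
K' ⊕ ipad = 4c 47 36 36 36 36; K' ⊕ opad = 26 2d 5c 5c 5c 5c.
m1: inner = H(4c 47 36 36 36 36 1e 9b db) = 02 ff; tag = H(26 2d 5c 5c 5c 5c 02 ff) = 02c4
m2: inner = H(4c 47 36 36 36 36 72 66 77) = 02 ba; tag = H(26 2d 5c 5c 5c 5c 02 ba) = 027f ← matches
m3: inner = H(4c 47 36 36 36 36 69 6b 77) = 02 b6; tag = H(26 2d 5c 5c 5c 5c 02 b6) = 027b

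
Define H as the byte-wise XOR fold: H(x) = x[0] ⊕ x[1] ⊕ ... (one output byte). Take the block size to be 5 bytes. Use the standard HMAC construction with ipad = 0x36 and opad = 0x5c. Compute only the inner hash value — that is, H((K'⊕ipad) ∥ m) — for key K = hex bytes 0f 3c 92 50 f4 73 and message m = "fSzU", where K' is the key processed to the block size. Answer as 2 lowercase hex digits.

5a

Key hex bytes 0f 3c 92 50 f4 73 is 6 bytes > B = 5, so hash it first: H(key) = 76, then zero-pad to 5 bytes: K' = 76 00 00 00 00.
K' ⊕ ipad = 40 36 36 36 36.
Inner input = 40 36 36 36 36 ∥ 66 53 7a 55.
Inner hash: XOR 40⊕36⊕36⊕36⊕36⊕66⊕53⊕7a⊕55 = 5a.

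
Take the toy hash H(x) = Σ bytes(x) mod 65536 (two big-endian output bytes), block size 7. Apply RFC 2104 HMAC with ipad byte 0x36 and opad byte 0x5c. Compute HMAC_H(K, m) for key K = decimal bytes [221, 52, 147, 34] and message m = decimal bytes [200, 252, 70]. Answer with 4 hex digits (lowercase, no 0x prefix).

03a0

Key decimal bytes [221, 52, 147, 34] = dd 34 93 22 is 4 bytes ≤ B = 7; zero-pad to 7 bytes: K' = dd 34 93 22 00 00 00.
K' ⊕ ipad = eb 02 a5 14 36 36 36.  K' ⊕ opad = 81 68 cf 7e 5c 5c 5c.
Inner input = (K'⊕ipad) ∥ m = eb 02 a5 14 36 36 36 ∥ c8 fc 46.
Inner hash: sum = 235+2+165+20+54+54+54+200+252+70 = 1106 → 04 52.
Outer input = (K'⊕opad) ∥ inner = 81 68 cf 7e 5c 5c 5c ∥ 04 52.
Outer hash (tag): sum = 129+104+207+126+92+92+92+4+82 = 928 → 03 a0.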